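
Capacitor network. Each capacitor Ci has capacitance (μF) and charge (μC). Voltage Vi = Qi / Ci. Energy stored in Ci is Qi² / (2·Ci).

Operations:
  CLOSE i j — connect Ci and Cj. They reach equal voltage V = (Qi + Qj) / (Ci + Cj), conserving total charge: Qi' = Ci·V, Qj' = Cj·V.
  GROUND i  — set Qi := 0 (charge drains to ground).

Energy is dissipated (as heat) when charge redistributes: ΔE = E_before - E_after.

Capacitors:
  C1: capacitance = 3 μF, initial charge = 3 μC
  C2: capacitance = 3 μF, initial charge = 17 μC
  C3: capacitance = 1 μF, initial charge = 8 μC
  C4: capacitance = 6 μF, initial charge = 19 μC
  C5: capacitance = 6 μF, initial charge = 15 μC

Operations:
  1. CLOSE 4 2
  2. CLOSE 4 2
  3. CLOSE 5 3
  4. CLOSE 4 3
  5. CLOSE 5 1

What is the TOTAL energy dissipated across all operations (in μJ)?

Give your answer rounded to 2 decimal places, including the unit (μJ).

Initial: C1(3μF, Q=3μC, V=1.00V), C2(3μF, Q=17μC, V=5.67V), C3(1μF, Q=8μC, V=8.00V), C4(6μF, Q=19μC, V=3.17V), C5(6μF, Q=15μC, V=2.50V)
Op 1: CLOSE 4-2: Q_total=36.00, C_total=9.00, V=4.00; Q4=24.00, Q2=12.00; dissipated=6.250
Op 2: CLOSE 4-2: Q_total=36.00, C_total=9.00, V=4.00; Q4=24.00, Q2=12.00; dissipated=0.000
Op 3: CLOSE 5-3: Q_total=23.00, C_total=7.00, V=3.29; Q5=19.71, Q3=3.29; dissipated=12.964
Op 4: CLOSE 4-3: Q_total=27.29, C_total=7.00, V=3.90; Q4=23.39, Q3=3.90; dissipated=0.219
Op 5: CLOSE 5-1: Q_total=22.71, C_total=9.00, V=2.52; Q5=15.14, Q1=7.57; dissipated=5.224
Total dissipated: 24.657 μJ

Answer: 24.66 μJ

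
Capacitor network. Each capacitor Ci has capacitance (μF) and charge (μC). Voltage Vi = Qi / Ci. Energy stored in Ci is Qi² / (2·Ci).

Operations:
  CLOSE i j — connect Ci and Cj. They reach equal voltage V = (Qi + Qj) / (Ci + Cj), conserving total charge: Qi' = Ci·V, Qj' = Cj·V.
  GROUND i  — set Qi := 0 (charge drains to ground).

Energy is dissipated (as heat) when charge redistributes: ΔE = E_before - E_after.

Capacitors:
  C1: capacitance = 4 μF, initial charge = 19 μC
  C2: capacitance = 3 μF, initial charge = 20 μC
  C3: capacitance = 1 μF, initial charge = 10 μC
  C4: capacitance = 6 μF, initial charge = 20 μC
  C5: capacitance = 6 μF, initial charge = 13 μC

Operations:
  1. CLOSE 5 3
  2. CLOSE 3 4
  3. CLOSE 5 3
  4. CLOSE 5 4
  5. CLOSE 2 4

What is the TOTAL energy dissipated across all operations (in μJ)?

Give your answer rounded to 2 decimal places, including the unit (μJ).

Answer: 37.57 μJ

Derivation:
Initial: C1(4μF, Q=19μC, V=4.75V), C2(3μF, Q=20μC, V=6.67V), C3(1μF, Q=10μC, V=10.00V), C4(6μF, Q=20μC, V=3.33V), C5(6μF, Q=13μC, V=2.17V)
Op 1: CLOSE 5-3: Q_total=23.00, C_total=7.00, V=3.29; Q5=19.71, Q3=3.29; dissipated=26.298
Op 2: CLOSE 3-4: Q_total=23.29, C_total=7.00, V=3.33; Q3=3.33, Q4=19.96; dissipated=0.001
Op 3: CLOSE 5-3: Q_total=23.04, C_total=7.00, V=3.29; Q5=19.75, Q3=3.29; dissipated=0.001
Op 4: CLOSE 5-4: Q_total=39.71, C_total=12.00, V=3.31; Q5=19.85, Q4=19.85; dissipated=0.002
Op 5: CLOSE 2-4: Q_total=39.85, C_total=9.00, V=4.43; Q2=13.28, Q4=26.57; dissipated=11.274
Total dissipated: 37.575 μJ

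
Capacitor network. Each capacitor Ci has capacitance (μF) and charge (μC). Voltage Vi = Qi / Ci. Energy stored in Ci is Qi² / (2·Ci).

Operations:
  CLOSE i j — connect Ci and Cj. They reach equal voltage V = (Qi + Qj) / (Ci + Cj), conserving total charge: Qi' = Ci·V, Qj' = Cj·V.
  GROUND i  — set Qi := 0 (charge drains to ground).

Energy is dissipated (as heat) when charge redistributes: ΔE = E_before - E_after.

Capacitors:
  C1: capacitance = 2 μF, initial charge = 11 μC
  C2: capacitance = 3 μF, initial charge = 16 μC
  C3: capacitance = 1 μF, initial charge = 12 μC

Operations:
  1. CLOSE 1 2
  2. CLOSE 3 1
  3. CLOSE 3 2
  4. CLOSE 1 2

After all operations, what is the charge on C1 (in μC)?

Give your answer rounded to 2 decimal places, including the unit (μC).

Answer: 13.22 μC

Derivation:
Initial: C1(2μF, Q=11μC, V=5.50V), C2(3μF, Q=16μC, V=5.33V), C3(1μF, Q=12μC, V=12.00V)
Op 1: CLOSE 1-2: Q_total=27.00, C_total=5.00, V=5.40; Q1=10.80, Q2=16.20; dissipated=0.017
Op 2: CLOSE 3-1: Q_total=22.80, C_total=3.00, V=7.60; Q3=7.60, Q1=15.20; dissipated=14.520
Op 3: CLOSE 3-2: Q_total=23.80, C_total=4.00, V=5.95; Q3=5.95, Q2=17.85; dissipated=1.815
Op 4: CLOSE 1-2: Q_total=33.05, C_total=5.00, V=6.61; Q1=13.22, Q2=19.83; dissipated=1.633
Final charges: Q1=13.22, Q2=19.83, Q3=5.95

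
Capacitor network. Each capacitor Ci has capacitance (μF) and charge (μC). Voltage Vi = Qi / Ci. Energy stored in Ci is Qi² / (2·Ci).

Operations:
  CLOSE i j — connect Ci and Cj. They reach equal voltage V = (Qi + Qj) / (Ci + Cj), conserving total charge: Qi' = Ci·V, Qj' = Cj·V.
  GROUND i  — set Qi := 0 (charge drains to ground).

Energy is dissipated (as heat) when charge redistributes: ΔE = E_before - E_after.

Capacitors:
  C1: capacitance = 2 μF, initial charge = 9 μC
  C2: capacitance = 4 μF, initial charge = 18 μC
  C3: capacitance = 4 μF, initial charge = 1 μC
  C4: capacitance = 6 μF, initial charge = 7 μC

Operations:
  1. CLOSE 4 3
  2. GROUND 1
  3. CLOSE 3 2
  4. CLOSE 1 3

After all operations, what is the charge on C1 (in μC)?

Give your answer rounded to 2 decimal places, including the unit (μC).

Initial: C1(2μF, Q=9μC, V=4.50V), C2(4μF, Q=18μC, V=4.50V), C3(4μF, Q=1μC, V=0.25V), C4(6μF, Q=7μC, V=1.17V)
Op 1: CLOSE 4-3: Q_total=8.00, C_total=10.00, V=0.80; Q4=4.80, Q3=3.20; dissipated=1.008
Op 2: GROUND 1: Q1=0; energy lost=20.250
Op 3: CLOSE 3-2: Q_total=21.20, C_total=8.00, V=2.65; Q3=10.60, Q2=10.60; dissipated=13.690
Op 4: CLOSE 1-3: Q_total=10.60, C_total=6.00, V=1.77; Q1=3.53, Q3=7.07; dissipated=4.682
Final charges: Q1=3.53, Q2=10.60, Q3=7.07, Q4=4.80

Answer: 3.53 μC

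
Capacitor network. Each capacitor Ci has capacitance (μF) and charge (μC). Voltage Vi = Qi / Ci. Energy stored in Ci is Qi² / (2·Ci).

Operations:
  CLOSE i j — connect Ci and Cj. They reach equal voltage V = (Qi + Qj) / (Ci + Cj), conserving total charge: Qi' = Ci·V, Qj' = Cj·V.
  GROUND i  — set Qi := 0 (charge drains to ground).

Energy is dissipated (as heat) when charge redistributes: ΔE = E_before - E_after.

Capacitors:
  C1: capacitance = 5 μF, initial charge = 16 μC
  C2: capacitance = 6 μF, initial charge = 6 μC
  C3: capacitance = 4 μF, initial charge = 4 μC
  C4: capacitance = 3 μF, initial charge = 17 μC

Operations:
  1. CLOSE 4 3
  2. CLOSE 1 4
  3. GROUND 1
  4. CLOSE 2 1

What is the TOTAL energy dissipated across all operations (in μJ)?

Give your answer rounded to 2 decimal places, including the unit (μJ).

Answer: 44.48 μJ

Derivation:
Initial: C1(5μF, Q=16μC, V=3.20V), C2(6μF, Q=6μC, V=1.00V), C3(4μF, Q=4μC, V=1.00V), C4(3μF, Q=17μC, V=5.67V)
Op 1: CLOSE 4-3: Q_total=21.00, C_total=7.00, V=3.00; Q4=9.00, Q3=12.00; dissipated=18.667
Op 2: CLOSE 1-4: Q_total=25.00, C_total=8.00, V=3.12; Q1=15.62, Q4=9.38; dissipated=0.037
Op 3: GROUND 1: Q1=0; energy lost=24.414
Op 4: CLOSE 2-1: Q_total=6.00, C_total=11.00, V=0.55; Q2=3.27, Q1=2.73; dissipated=1.364
Total dissipated: 44.482 μJ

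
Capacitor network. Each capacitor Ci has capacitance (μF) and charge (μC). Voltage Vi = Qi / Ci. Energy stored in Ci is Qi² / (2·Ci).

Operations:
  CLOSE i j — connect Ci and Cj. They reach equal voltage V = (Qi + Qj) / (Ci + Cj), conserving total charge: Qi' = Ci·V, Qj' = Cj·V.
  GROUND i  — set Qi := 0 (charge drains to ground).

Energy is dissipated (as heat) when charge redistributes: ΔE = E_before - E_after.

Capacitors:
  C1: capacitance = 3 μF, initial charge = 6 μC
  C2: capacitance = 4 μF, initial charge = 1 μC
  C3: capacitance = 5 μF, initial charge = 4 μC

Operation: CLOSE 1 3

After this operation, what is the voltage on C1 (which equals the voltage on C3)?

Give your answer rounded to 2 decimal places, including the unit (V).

Initial: C1(3μF, Q=6μC, V=2.00V), C2(4μF, Q=1μC, V=0.25V), C3(5μF, Q=4μC, V=0.80V)
Op 1: CLOSE 1-3: Q_total=10.00, C_total=8.00, V=1.25; Q1=3.75, Q3=6.25; dissipated=1.350

Answer: 1.25 V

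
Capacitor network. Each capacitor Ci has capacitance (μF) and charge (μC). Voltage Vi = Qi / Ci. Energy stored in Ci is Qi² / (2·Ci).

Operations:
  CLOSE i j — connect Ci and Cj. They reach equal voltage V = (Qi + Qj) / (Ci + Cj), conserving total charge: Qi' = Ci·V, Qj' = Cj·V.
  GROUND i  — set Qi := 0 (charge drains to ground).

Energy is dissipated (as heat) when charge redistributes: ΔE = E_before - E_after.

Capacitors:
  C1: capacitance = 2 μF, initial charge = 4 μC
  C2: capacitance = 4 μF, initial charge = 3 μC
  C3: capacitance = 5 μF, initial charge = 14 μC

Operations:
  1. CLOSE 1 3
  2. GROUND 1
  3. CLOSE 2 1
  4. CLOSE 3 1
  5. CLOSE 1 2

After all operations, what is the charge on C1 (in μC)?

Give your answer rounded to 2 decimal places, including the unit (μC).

Initial: C1(2μF, Q=4μC, V=2.00V), C2(4μF, Q=3μC, V=0.75V), C3(5μF, Q=14μC, V=2.80V)
Op 1: CLOSE 1-3: Q_total=18.00, C_total=7.00, V=2.57; Q1=5.14, Q3=12.86; dissipated=0.457
Op 2: GROUND 1: Q1=0; energy lost=6.612
Op 3: CLOSE 2-1: Q_total=3.00, C_total=6.00, V=0.50; Q2=2.00, Q1=1.00; dissipated=0.375
Op 4: CLOSE 3-1: Q_total=13.86, C_total=7.00, V=1.98; Q3=9.90, Q1=3.96; dissipated=3.065
Op 5: CLOSE 1-2: Q_total=5.96, C_total=6.00, V=0.99; Q1=1.99, Q2=3.97; dissipated=1.459
Final charges: Q1=1.99, Q2=3.97, Q3=9.90

Answer: 1.99 μC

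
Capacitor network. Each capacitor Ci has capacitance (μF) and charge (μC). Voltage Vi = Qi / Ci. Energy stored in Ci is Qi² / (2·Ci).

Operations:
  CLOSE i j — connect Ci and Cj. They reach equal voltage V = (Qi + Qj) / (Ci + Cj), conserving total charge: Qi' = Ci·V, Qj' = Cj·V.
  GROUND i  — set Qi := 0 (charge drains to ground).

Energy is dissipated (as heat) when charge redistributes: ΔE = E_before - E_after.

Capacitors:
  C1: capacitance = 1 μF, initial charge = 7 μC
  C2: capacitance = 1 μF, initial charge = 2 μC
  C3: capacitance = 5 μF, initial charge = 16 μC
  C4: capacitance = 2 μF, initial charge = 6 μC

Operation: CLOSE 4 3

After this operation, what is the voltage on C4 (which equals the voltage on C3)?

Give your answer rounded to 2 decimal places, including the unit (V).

Answer: 3.14 V

Derivation:
Initial: C1(1μF, Q=7μC, V=7.00V), C2(1μF, Q=2μC, V=2.00V), C3(5μF, Q=16μC, V=3.20V), C4(2μF, Q=6μC, V=3.00V)
Op 1: CLOSE 4-3: Q_total=22.00, C_total=7.00, V=3.14; Q4=6.29, Q3=15.71; dissipated=0.029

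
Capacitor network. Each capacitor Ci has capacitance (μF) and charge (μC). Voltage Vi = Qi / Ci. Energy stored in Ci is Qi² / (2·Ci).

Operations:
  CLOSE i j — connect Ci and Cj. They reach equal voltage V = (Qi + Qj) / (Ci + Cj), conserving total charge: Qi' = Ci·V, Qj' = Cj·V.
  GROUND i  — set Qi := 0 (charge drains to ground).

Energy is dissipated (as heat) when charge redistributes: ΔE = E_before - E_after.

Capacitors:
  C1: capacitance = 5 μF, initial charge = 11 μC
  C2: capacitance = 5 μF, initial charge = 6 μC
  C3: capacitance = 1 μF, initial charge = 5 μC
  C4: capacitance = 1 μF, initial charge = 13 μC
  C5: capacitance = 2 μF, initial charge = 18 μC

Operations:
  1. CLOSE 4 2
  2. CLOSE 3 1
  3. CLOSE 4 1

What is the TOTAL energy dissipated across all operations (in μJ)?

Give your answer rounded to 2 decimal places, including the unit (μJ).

Answer: 61.39 μJ

Derivation:
Initial: C1(5μF, Q=11μC, V=2.20V), C2(5μF, Q=6μC, V=1.20V), C3(1μF, Q=5μC, V=5.00V), C4(1μF, Q=13μC, V=13.00V), C5(2μF, Q=18μC, V=9.00V)
Op 1: CLOSE 4-2: Q_total=19.00, C_total=6.00, V=3.17; Q4=3.17, Q2=15.83; dissipated=58.017
Op 2: CLOSE 3-1: Q_total=16.00, C_total=6.00, V=2.67; Q3=2.67, Q1=13.33; dissipated=3.267
Op 3: CLOSE 4-1: Q_total=16.50, C_total=6.00, V=2.75; Q4=2.75, Q1=13.75; dissipated=0.104
Total dissipated: 61.388 μJ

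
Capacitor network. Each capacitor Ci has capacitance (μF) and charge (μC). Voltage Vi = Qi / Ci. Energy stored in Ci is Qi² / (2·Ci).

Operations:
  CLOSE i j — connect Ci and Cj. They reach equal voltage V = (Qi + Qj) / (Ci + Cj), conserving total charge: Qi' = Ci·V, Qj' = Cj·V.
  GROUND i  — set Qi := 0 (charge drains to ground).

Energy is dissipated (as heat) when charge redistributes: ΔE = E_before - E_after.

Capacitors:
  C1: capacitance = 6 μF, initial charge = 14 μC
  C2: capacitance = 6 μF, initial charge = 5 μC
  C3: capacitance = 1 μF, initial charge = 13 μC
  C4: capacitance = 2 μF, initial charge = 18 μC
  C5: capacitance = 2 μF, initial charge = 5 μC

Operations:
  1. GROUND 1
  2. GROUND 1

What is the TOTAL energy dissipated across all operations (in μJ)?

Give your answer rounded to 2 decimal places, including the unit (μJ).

Initial: C1(6μF, Q=14μC, V=2.33V), C2(6μF, Q=5μC, V=0.83V), C3(1μF, Q=13μC, V=13.00V), C4(2μF, Q=18μC, V=9.00V), C5(2μF, Q=5μC, V=2.50V)
Op 1: GROUND 1: Q1=0; energy lost=16.333
Op 2: GROUND 1: Q1=0; energy lost=0.000
Total dissipated: 16.333 μJ

Answer: 16.33 μJ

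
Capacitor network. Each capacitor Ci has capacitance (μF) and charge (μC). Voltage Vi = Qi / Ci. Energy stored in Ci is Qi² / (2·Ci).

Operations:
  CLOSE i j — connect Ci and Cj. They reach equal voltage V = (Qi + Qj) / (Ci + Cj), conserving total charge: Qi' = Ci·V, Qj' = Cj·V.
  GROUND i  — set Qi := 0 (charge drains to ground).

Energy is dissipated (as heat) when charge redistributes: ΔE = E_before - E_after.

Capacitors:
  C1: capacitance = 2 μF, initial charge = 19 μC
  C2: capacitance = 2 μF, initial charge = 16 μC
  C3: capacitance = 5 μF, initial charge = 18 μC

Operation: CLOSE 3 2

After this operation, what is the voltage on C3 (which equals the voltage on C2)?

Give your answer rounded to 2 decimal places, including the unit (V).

Answer: 4.86 V

Derivation:
Initial: C1(2μF, Q=19μC, V=9.50V), C2(2μF, Q=16μC, V=8.00V), C3(5μF, Q=18μC, V=3.60V)
Op 1: CLOSE 3-2: Q_total=34.00, C_total=7.00, V=4.86; Q3=24.29, Q2=9.71; dissipated=13.829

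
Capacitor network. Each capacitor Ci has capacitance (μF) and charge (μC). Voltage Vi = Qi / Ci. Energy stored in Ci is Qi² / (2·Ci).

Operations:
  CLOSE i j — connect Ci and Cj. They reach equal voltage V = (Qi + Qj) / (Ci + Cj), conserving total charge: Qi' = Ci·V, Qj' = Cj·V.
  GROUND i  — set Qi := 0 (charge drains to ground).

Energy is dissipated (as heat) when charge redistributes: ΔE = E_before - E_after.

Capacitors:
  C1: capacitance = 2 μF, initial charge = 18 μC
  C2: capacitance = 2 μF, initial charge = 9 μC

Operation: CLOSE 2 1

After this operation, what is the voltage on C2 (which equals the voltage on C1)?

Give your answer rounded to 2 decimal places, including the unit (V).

Initial: C1(2μF, Q=18μC, V=9.00V), C2(2μF, Q=9μC, V=4.50V)
Op 1: CLOSE 2-1: Q_total=27.00, C_total=4.00, V=6.75; Q2=13.50, Q1=13.50; dissipated=10.125

Answer: 6.75 V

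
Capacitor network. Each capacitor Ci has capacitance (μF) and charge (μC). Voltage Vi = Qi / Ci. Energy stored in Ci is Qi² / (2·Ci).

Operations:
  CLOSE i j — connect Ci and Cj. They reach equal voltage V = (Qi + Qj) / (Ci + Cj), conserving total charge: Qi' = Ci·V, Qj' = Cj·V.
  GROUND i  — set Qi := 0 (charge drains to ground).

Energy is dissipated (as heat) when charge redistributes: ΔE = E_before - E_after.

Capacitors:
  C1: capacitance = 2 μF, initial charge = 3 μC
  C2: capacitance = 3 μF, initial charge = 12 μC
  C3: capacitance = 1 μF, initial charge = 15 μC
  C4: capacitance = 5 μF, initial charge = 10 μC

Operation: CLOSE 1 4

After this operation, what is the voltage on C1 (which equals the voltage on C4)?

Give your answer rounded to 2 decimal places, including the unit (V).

Answer: 1.86 V

Derivation:
Initial: C1(2μF, Q=3μC, V=1.50V), C2(3μF, Q=12μC, V=4.00V), C3(1μF, Q=15μC, V=15.00V), C4(5μF, Q=10μC, V=2.00V)
Op 1: CLOSE 1-4: Q_total=13.00, C_total=7.00, V=1.86; Q1=3.71, Q4=9.29; dissipated=0.179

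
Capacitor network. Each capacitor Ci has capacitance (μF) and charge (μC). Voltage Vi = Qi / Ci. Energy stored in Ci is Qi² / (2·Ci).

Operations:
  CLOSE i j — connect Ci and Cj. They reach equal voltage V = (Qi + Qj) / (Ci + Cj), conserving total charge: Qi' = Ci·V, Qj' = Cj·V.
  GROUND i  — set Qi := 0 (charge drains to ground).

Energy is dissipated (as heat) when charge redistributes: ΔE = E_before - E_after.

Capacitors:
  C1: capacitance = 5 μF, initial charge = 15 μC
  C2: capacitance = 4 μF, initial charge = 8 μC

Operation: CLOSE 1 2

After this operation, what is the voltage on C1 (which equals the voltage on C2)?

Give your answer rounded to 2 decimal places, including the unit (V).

Answer: 2.56 V

Derivation:
Initial: C1(5μF, Q=15μC, V=3.00V), C2(4μF, Q=8μC, V=2.00V)
Op 1: CLOSE 1-2: Q_total=23.00, C_total=9.00, V=2.56; Q1=12.78, Q2=10.22; dissipated=1.111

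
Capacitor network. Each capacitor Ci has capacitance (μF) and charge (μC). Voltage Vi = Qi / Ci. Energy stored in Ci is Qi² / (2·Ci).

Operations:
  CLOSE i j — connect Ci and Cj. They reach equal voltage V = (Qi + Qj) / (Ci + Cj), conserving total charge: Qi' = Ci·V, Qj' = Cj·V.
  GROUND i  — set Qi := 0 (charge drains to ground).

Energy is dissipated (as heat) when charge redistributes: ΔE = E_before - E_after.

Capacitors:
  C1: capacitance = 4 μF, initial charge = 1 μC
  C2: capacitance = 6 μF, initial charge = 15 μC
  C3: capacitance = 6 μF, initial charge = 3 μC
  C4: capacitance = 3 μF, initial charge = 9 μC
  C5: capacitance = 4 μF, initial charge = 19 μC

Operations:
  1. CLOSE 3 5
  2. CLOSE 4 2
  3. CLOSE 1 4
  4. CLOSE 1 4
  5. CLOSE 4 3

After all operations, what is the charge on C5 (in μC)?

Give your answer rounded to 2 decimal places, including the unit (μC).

Initial: C1(4μF, Q=1μC, V=0.25V), C2(6μF, Q=15μC, V=2.50V), C3(6μF, Q=3μC, V=0.50V), C4(3μF, Q=9μC, V=3.00V), C5(4μF, Q=19μC, V=4.75V)
Op 1: CLOSE 3-5: Q_total=22.00, C_total=10.00, V=2.20; Q3=13.20, Q5=8.80; dissipated=21.675
Op 2: CLOSE 4-2: Q_total=24.00, C_total=9.00, V=2.67; Q4=8.00, Q2=16.00; dissipated=0.250
Op 3: CLOSE 1-4: Q_total=9.00, C_total=7.00, V=1.29; Q1=5.14, Q4=3.86; dissipated=5.006
Op 4: CLOSE 1-4: Q_total=9.00, C_total=7.00, V=1.29; Q1=5.14, Q4=3.86; dissipated=0.000
Op 5: CLOSE 4-3: Q_total=17.06, C_total=9.00, V=1.90; Q4=5.69, Q3=11.37; dissipated=0.836
Final charges: Q1=5.14, Q2=16.00, Q3=11.37, Q4=5.69, Q5=8.80

Answer: 8.80 μC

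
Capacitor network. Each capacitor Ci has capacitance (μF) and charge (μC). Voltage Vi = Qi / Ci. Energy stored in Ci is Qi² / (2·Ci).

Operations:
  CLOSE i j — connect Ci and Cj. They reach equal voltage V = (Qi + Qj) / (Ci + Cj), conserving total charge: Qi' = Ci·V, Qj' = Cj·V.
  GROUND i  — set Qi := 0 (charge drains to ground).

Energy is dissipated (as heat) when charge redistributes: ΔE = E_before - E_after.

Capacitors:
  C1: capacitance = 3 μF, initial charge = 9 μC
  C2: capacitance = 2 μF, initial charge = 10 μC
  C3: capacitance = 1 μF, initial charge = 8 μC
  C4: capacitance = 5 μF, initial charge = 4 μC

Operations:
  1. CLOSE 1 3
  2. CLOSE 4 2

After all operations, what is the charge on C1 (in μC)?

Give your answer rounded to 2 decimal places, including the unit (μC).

Initial: C1(3μF, Q=9μC, V=3.00V), C2(2μF, Q=10μC, V=5.00V), C3(1μF, Q=8μC, V=8.00V), C4(5μF, Q=4μC, V=0.80V)
Op 1: CLOSE 1-3: Q_total=17.00, C_total=4.00, V=4.25; Q1=12.75, Q3=4.25; dissipated=9.375
Op 2: CLOSE 4-2: Q_total=14.00, C_total=7.00, V=2.00; Q4=10.00, Q2=4.00; dissipated=12.600
Final charges: Q1=12.75, Q2=4.00, Q3=4.25, Q4=10.00

Answer: 12.75 μC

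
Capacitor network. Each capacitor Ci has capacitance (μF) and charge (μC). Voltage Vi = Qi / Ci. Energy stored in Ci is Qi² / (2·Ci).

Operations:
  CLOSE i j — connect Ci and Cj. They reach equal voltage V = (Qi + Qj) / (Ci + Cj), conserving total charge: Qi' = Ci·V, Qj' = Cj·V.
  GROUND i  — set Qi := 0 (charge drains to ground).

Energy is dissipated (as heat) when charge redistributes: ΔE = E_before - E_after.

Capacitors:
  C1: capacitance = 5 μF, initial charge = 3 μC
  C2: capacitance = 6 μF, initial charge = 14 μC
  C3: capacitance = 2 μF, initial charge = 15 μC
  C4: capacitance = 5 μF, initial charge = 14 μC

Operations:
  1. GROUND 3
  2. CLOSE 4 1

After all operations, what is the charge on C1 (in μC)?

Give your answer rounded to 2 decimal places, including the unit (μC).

Answer: 8.50 μC

Derivation:
Initial: C1(5μF, Q=3μC, V=0.60V), C2(6μF, Q=14μC, V=2.33V), C3(2μF, Q=15μC, V=7.50V), C4(5μF, Q=14μC, V=2.80V)
Op 1: GROUND 3: Q3=0; energy lost=56.250
Op 2: CLOSE 4-1: Q_total=17.00, C_total=10.00, V=1.70; Q4=8.50, Q1=8.50; dissipated=6.050
Final charges: Q1=8.50, Q2=14.00, Q3=0.00, Q4=8.50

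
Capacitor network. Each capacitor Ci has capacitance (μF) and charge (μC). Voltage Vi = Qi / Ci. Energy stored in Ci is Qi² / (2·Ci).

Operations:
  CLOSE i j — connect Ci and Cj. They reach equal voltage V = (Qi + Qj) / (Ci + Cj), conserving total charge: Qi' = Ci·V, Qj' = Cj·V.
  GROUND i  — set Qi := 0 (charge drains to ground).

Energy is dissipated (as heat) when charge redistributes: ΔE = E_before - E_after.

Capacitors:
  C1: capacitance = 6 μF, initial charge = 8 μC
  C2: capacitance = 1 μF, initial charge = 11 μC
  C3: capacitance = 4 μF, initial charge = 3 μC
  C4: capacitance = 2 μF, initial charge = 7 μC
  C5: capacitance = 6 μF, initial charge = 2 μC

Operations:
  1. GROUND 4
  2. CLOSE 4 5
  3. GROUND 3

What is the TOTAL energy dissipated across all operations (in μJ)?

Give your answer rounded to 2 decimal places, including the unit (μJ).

Answer: 13.46 μJ

Derivation:
Initial: C1(6μF, Q=8μC, V=1.33V), C2(1μF, Q=11μC, V=11.00V), C3(4μF, Q=3μC, V=0.75V), C4(2μF, Q=7μC, V=3.50V), C5(6μF, Q=2μC, V=0.33V)
Op 1: GROUND 4: Q4=0; energy lost=12.250
Op 2: CLOSE 4-5: Q_total=2.00, C_total=8.00, V=0.25; Q4=0.50, Q5=1.50; dissipated=0.083
Op 3: GROUND 3: Q3=0; energy lost=1.125
Total dissipated: 13.458 μJ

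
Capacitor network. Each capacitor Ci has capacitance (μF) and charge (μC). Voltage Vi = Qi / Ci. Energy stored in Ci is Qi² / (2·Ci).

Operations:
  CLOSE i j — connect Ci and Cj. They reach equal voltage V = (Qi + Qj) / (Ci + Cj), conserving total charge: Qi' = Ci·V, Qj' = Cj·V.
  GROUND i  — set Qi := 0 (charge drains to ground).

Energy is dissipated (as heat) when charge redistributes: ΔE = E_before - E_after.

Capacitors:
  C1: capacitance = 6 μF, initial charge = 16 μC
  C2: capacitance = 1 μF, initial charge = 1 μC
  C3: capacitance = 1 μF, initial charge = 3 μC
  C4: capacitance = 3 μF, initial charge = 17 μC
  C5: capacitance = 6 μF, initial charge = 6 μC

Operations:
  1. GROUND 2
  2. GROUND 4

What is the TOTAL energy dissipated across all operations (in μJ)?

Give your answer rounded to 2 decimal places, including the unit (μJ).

Initial: C1(6μF, Q=16μC, V=2.67V), C2(1μF, Q=1μC, V=1.00V), C3(1μF, Q=3μC, V=3.00V), C4(3μF, Q=17μC, V=5.67V), C5(6μF, Q=6μC, V=1.00V)
Op 1: GROUND 2: Q2=0; energy lost=0.500
Op 2: GROUND 4: Q4=0; energy lost=48.167
Total dissipated: 48.667 μJ

Answer: 48.67 μJ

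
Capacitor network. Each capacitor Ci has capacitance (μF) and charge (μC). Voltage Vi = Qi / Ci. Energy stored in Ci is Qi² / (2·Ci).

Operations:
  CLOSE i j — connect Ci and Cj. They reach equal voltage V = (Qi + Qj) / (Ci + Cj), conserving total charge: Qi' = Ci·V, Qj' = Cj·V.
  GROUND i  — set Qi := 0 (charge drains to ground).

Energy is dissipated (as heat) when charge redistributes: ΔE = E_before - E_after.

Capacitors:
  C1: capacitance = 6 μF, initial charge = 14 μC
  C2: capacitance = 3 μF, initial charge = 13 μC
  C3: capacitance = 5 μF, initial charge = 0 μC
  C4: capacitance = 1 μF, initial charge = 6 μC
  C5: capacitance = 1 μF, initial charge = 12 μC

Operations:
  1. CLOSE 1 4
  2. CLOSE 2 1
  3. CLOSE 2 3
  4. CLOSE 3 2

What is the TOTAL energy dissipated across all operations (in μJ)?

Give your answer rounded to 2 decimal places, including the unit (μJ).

Answer: 18.46 μJ

Derivation:
Initial: C1(6μF, Q=14μC, V=2.33V), C2(3μF, Q=13μC, V=4.33V), C3(5μF, Q=0μC, V=0.00V), C4(1μF, Q=6μC, V=6.00V), C5(1μF, Q=12μC, V=12.00V)
Op 1: CLOSE 1-4: Q_total=20.00, C_total=7.00, V=2.86; Q1=17.14, Q4=2.86; dissipated=5.762
Op 2: CLOSE 2-1: Q_total=30.14, C_total=9.00, V=3.35; Q2=10.05, Q1=20.10; dissipated=2.179
Op 3: CLOSE 2-3: Q_total=10.05, C_total=8.00, V=1.26; Q2=3.77, Q3=6.28; dissipated=10.516
Op 4: CLOSE 3-2: Q_total=10.05, C_total=8.00, V=1.26; Q3=6.28, Q2=3.77; dissipated=0.000
Total dissipated: 18.457 μJ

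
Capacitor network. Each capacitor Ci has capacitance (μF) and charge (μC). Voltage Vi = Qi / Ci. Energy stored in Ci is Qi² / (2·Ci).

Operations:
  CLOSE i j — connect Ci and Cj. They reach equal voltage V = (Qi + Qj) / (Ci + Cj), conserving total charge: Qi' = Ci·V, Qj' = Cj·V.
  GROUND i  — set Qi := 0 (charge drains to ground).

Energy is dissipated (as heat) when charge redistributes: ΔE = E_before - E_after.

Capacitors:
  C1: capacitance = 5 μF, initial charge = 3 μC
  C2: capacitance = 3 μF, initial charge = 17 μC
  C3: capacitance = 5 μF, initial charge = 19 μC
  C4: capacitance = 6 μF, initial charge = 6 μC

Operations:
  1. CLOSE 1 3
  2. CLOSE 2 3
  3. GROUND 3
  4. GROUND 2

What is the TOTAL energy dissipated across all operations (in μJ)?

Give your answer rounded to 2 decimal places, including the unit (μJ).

Initial: C1(5μF, Q=3μC, V=0.60V), C2(3μF, Q=17μC, V=5.67V), C3(5μF, Q=19μC, V=3.80V), C4(6μF, Q=6μC, V=1.00V)
Op 1: CLOSE 1-3: Q_total=22.00, C_total=10.00, V=2.20; Q1=11.00, Q3=11.00; dissipated=12.800
Op 2: CLOSE 2-3: Q_total=28.00, C_total=8.00, V=3.50; Q2=10.50, Q3=17.50; dissipated=11.267
Op 3: GROUND 3: Q3=0; energy lost=30.625
Op 4: GROUND 2: Q2=0; energy lost=18.375
Total dissipated: 73.067 μJ

Answer: 73.07 μJ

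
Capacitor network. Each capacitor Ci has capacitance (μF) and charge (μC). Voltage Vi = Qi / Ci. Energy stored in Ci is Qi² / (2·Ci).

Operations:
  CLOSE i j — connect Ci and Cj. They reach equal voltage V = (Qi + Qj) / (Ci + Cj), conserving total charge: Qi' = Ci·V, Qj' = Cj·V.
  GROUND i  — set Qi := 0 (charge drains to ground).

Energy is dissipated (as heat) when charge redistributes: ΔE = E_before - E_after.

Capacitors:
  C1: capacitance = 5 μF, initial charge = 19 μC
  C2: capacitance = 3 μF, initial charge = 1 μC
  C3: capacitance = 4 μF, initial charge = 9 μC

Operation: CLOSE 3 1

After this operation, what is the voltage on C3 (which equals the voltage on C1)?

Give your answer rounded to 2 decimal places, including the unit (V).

Answer: 3.11 V

Derivation:
Initial: C1(5μF, Q=19μC, V=3.80V), C2(3μF, Q=1μC, V=0.33V), C3(4μF, Q=9μC, V=2.25V)
Op 1: CLOSE 3-1: Q_total=28.00, C_total=9.00, V=3.11; Q3=12.44, Q1=15.56; dissipated=2.669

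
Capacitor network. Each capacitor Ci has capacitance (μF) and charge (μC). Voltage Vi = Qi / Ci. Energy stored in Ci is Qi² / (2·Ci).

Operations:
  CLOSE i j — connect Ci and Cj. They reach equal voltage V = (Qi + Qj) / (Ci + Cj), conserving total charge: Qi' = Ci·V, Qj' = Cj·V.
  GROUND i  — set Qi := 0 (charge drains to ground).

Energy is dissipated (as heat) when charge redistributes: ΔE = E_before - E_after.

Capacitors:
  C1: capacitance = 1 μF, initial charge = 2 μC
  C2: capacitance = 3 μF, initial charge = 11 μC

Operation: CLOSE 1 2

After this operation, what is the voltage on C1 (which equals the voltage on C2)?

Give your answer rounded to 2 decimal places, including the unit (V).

Initial: C1(1μF, Q=2μC, V=2.00V), C2(3μF, Q=11μC, V=3.67V)
Op 1: CLOSE 1-2: Q_total=13.00, C_total=4.00, V=3.25; Q1=3.25, Q2=9.75; dissipated=1.042

Answer: 3.25 V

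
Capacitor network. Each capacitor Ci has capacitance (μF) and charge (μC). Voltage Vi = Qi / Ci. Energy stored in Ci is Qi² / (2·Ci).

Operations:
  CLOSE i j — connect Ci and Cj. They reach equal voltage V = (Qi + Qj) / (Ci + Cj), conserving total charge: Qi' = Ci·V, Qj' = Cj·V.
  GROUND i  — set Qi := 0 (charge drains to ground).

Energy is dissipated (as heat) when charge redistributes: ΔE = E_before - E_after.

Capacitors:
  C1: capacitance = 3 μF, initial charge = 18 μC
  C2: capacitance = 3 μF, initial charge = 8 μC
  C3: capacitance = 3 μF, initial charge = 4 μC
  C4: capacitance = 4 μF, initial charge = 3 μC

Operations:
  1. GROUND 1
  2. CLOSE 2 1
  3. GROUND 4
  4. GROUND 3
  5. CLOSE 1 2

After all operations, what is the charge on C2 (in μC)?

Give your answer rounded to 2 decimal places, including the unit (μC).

Initial: C1(3μF, Q=18μC, V=6.00V), C2(3μF, Q=8μC, V=2.67V), C3(3μF, Q=4μC, V=1.33V), C4(4μF, Q=3μC, V=0.75V)
Op 1: GROUND 1: Q1=0; energy lost=54.000
Op 2: CLOSE 2-1: Q_total=8.00, C_total=6.00, V=1.33; Q2=4.00, Q1=4.00; dissipated=5.333
Op 3: GROUND 4: Q4=0; energy lost=1.125
Op 4: GROUND 3: Q3=0; energy lost=2.667
Op 5: CLOSE 1-2: Q_total=8.00, C_total=6.00, V=1.33; Q1=4.00, Q2=4.00; dissipated=0.000
Final charges: Q1=4.00, Q2=4.00, Q3=0.00, Q4=0.00

Answer: 4.00 μC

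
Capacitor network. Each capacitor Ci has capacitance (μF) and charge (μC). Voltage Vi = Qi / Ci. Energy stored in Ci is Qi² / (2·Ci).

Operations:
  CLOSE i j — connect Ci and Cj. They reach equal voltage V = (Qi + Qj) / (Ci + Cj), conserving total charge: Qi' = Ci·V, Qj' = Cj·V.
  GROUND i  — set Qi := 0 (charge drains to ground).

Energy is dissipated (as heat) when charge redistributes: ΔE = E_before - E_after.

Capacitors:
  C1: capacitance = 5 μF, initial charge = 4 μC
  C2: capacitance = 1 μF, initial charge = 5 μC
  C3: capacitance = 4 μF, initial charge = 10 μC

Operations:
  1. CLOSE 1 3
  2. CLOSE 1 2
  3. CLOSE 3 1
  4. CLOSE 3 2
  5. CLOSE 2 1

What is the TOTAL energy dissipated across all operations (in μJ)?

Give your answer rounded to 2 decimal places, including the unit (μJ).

Initial: C1(5μF, Q=4μC, V=0.80V), C2(1μF, Q=5μC, V=5.00V), C3(4μF, Q=10μC, V=2.50V)
Op 1: CLOSE 1-3: Q_total=14.00, C_total=9.00, V=1.56; Q1=7.78, Q3=6.22; dissipated=3.211
Op 2: CLOSE 1-2: Q_total=12.78, C_total=6.00, V=2.13; Q1=10.65, Q2=2.13; dissipated=4.943
Op 3: CLOSE 3-1: Q_total=16.87, C_total=9.00, V=1.87; Q3=7.50, Q1=9.37; dissipated=0.366
Op 4: CLOSE 3-2: Q_total=9.63, C_total=5.00, V=1.93; Q3=7.70, Q2=1.93; dissipated=0.026
Op 5: CLOSE 2-1: Q_total=11.30, C_total=6.00, V=1.88; Q2=1.88, Q1=9.41; dissipated=0.001
Total dissipated: 8.548 μJ

Answer: 8.55 μJ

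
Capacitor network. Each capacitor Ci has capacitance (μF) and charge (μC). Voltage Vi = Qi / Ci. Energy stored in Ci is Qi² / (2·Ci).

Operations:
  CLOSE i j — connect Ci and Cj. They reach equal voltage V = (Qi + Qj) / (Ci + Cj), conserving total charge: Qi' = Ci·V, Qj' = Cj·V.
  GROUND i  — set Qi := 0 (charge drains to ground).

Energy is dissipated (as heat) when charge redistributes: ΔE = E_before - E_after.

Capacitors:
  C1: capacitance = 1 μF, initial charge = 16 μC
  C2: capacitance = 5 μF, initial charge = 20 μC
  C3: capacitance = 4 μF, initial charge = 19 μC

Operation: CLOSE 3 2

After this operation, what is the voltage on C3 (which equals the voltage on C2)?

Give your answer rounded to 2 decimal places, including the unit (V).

Answer: 4.33 V

Derivation:
Initial: C1(1μF, Q=16μC, V=16.00V), C2(5μF, Q=20μC, V=4.00V), C3(4μF, Q=19μC, V=4.75V)
Op 1: CLOSE 3-2: Q_total=39.00, C_total=9.00, V=4.33; Q3=17.33, Q2=21.67; dissipated=0.625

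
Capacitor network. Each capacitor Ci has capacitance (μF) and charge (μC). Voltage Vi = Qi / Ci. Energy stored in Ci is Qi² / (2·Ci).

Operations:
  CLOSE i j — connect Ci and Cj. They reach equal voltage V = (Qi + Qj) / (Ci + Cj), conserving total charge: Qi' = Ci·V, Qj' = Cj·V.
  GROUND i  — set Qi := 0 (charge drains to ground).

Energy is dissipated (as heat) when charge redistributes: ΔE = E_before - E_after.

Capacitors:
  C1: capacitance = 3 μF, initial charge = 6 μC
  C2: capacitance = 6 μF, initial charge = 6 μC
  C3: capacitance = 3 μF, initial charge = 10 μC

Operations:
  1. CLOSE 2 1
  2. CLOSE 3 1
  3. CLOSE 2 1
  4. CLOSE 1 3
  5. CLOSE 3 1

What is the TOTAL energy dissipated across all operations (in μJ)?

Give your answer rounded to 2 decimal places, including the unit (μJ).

Answer: 5.33 μJ

Derivation:
Initial: C1(3μF, Q=6μC, V=2.00V), C2(6μF, Q=6μC, V=1.00V), C3(3μF, Q=10μC, V=3.33V)
Op 1: CLOSE 2-1: Q_total=12.00, C_total=9.00, V=1.33; Q2=8.00, Q1=4.00; dissipated=1.000
Op 2: CLOSE 3-1: Q_total=14.00, C_total=6.00, V=2.33; Q3=7.00, Q1=7.00; dissipated=3.000
Op 3: CLOSE 2-1: Q_total=15.00, C_total=9.00, V=1.67; Q2=10.00, Q1=5.00; dissipated=1.000
Op 4: CLOSE 1-3: Q_total=12.00, C_total=6.00, V=2.00; Q1=6.00, Q3=6.00; dissipated=0.333
Op 5: CLOSE 3-1: Q_total=12.00, C_total=6.00, V=2.00; Q3=6.00, Q1=6.00; dissipated=0.000
Total dissipated: 5.333 μJ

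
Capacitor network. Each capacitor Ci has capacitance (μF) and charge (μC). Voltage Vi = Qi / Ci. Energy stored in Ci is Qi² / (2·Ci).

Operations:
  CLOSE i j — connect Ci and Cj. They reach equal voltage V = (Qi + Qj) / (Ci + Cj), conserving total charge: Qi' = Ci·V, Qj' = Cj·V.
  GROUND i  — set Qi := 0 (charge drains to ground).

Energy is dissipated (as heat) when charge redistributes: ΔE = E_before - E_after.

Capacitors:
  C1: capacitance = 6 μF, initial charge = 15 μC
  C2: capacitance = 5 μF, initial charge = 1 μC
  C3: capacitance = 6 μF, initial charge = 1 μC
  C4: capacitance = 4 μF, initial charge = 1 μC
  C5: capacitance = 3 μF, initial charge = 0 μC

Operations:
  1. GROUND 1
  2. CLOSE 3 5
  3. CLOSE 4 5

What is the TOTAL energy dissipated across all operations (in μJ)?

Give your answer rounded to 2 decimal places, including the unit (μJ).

Initial: C1(6μF, Q=15μC, V=2.50V), C2(5μF, Q=1μC, V=0.20V), C3(6μF, Q=1μC, V=0.17V), C4(4μF, Q=1μC, V=0.25V), C5(3μF, Q=0μC, V=0.00V)
Op 1: GROUND 1: Q1=0; energy lost=18.750
Op 2: CLOSE 3-5: Q_total=1.00, C_total=9.00, V=0.11; Q3=0.67, Q5=0.33; dissipated=0.028
Op 3: CLOSE 4-5: Q_total=1.33, C_total=7.00, V=0.19; Q4=0.76, Q5=0.57; dissipated=0.017
Total dissipated: 18.794 μJ

Answer: 18.79 μJ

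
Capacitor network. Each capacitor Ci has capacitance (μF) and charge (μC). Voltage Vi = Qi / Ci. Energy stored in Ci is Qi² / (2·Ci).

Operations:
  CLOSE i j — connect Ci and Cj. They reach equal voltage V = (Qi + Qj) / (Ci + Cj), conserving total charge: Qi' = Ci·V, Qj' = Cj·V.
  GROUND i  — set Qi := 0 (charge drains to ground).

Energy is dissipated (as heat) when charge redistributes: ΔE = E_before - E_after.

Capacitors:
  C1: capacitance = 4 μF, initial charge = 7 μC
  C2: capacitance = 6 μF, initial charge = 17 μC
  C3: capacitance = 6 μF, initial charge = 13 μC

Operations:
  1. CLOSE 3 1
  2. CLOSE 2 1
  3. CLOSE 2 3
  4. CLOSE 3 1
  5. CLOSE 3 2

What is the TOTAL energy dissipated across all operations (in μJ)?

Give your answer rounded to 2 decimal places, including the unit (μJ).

Answer: 1.51 μJ

Derivation:
Initial: C1(4μF, Q=7μC, V=1.75V), C2(6μF, Q=17μC, V=2.83V), C3(6μF, Q=13μC, V=2.17V)
Op 1: CLOSE 3-1: Q_total=20.00, C_total=10.00, V=2.00; Q3=12.00, Q1=8.00; dissipated=0.208
Op 2: CLOSE 2-1: Q_total=25.00, C_total=10.00, V=2.50; Q2=15.00, Q1=10.00; dissipated=0.833
Op 3: CLOSE 2-3: Q_total=27.00, C_total=12.00, V=2.25; Q2=13.50, Q3=13.50; dissipated=0.375
Op 4: CLOSE 3-1: Q_total=23.50, C_total=10.00, V=2.35; Q3=14.10, Q1=9.40; dissipated=0.075
Op 5: CLOSE 3-2: Q_total=27.60, C_total=12.00, V=2.30; Q3=13.80, Q2=13.80; dissipated=0.015
Total dissipated: 1.507 μJ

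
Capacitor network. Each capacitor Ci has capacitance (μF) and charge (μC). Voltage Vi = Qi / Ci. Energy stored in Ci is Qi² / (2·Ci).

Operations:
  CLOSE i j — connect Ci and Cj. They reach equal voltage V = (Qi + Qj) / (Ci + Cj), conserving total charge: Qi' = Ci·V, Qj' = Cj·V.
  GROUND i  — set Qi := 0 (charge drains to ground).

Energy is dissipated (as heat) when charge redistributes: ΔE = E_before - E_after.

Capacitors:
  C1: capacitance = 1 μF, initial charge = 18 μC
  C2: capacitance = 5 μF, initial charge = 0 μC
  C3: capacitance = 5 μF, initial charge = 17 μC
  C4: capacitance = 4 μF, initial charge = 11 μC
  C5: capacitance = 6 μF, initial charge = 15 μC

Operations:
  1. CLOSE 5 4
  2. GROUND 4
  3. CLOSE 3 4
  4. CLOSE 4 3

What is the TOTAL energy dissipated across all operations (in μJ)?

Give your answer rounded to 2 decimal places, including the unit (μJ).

Answer: 26.44 μJ

Derivation:
Initial: C1(1μF, Q=18μC, V=18.00V), C2(5μF, Q=0μC, V=0.00V), C3(5μF, Q=17μC, V=3.40V), C4(4μF, Q=11μC, V=2.75V), C5(6μF, Q=15μC, V=2.50V)
Op 1: CLOSE 5-4: Q_total=26.00, C_total=10.00, V=2.60; Q5=15.60, Q4=10.40; dissipated=0.075
Op 2: GROUND 4: Q4=0; energy lost=13.520
Op 3: CLOSE 3-4: Q_total=17.00, C_total=9.00, V=1.89; Q3=9.44, Q4=7.56; dissipated=12.844
Op 4: CLOSE 4-3: Q_total=17.00, C_total=9.00, V=1.89; Q4=7.56, Q3=9.44; dissipated=0.000
Total dissipated: 26.439 μJ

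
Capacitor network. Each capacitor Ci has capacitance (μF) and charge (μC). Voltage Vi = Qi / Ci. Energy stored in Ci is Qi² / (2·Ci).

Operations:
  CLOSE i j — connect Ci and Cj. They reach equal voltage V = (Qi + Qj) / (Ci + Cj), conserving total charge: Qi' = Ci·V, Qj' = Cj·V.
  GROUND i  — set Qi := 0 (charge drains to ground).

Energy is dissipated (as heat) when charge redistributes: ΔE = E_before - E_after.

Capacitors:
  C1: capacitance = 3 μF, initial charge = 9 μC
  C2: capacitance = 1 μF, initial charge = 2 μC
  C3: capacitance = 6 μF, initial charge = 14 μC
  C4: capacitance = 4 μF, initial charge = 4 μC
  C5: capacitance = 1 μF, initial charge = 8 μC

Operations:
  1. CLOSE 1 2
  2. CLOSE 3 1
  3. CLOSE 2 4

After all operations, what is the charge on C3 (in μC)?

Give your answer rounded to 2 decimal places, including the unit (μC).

Answer: 14.83 μC

Derivation:
Initial: C1(3μF, Q=9μC, V=3.00V), C2(1μF, Q=2μC, V=2.00V), C3(6μF, Q=14μC, V=2.33V), C4(4μF, Q=4μC, V=1.00V), C5(1μF, Q=8μC, V=8.00V)
Op 1: CLOSE 1-2: Q_total=11.00, C_total=4.00, V=2.75; Q1=8.25, Q2=2.75; dissipated=0.375
Op 2: CLOSE 3-1: Q_total=22.25, C_total=9.00, V=2.47; Q3=14.83, Q1=7.42; dissipated=0.174
Op 3: CLOSE 2-4: Q_total=6.75, C_total=5.00, V=1.35; Q2=1.35, Q4=5.40; dissipated=1.225
Final charges: Q1=7.42, Q2=1.35, Q3=14.83, Q4=5.40, Q5=8.00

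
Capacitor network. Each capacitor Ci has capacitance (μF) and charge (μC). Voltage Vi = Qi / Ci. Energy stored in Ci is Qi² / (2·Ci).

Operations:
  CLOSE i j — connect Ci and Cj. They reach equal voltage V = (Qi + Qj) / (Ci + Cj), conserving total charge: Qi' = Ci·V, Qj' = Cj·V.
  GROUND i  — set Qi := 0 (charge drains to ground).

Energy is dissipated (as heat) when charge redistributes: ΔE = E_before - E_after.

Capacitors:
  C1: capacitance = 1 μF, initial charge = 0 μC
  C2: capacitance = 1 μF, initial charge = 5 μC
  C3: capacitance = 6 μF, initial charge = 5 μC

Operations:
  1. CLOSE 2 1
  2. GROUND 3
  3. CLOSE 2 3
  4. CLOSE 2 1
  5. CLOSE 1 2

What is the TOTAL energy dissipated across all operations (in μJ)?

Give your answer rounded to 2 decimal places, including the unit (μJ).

Answer: 12.16 μJ

Derivation:
Initial: C1(1μF, Q=0μC, V=0.00V), C2(1μF, Q=5μC, V=5.00V), C3(6μF, Q=5μC, V=0.83V)
Op 1: CLOSE 2-1: Q_total=5.00, C_total=2.00, V=2.50; Q2=2.50, Q1=2.50; dissipated=6.250
Op 2: GROUND 3: Q3=0; energy lost=2.083
Op 3: CLOSE 2-3: Q_total=2.50, C_total=7.00, V=0.36; Q2=0.36, Q3=2.14; dissipated=2.679
Op 4: CLOSE 2-1: Q_total=2.86, C_total=2.00, V=1.43; Q2=1.43, Q1=1.43; dissipated=1.148
Op 5: CLOSE 1-2: Q_total=2.86, C_total=2.00, V=1.43; Q1=1.43, Q2=1.43; dissipated=0.000
Total dissipated: 12.160 μJ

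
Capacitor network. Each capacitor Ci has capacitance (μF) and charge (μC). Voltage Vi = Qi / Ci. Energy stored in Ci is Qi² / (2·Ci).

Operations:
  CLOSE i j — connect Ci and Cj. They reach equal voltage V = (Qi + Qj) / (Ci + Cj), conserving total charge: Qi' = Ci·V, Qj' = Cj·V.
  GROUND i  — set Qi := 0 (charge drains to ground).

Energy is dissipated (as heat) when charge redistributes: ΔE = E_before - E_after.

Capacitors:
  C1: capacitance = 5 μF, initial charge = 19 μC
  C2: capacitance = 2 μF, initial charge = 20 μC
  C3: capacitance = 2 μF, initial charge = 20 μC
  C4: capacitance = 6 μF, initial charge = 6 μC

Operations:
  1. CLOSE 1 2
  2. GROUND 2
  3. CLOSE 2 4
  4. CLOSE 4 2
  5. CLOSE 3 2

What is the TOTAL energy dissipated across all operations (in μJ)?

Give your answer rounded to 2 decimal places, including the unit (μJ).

Initial: C1(5μF, Q=19μC, V=3.80V), C2(2μF, Q=20μC, V=10.00V), C3(2μF, Q=20μC, V=10.00V), C4(6μF, Q=6μC, V=1.00V)
Op 1: CLOSE 1-2: Q_total=39.00, C_total=7.00, V=5.57; Q1=27.86, Q2=11.14; dissipated=27.457
Op 2: GROUND 2: Q2=0; energy lost=31.041
Op 3: CLOSE 2-4: Q_total=6.00, C_total=8.00, V=0.75; Q2=1.50, Q4=4.50; dissipated=0.750
Op 4: CLOSE 4-2: Q_total=6.00, C_total=8.00, V=0.75; Q4=4.50, Q2=1.50; dissipated=0.000
Op 5: CLOSE 3-2: Q_total=21.50, C_total=4.00, V=5.38; Q3=10.75, Q2=10.75; dissipated=42.781
Total dissipated: 102.029 μJ

Answer: 102.03 μJ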